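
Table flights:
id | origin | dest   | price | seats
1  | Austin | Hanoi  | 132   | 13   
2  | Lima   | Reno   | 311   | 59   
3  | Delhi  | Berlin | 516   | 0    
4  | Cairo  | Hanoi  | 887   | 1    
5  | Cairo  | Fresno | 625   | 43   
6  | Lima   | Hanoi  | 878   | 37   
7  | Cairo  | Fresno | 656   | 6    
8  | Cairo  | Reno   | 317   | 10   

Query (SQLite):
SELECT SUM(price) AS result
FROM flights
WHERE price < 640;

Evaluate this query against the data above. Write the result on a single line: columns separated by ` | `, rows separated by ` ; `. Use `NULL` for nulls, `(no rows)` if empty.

Rows where price < 640 → price values: [132, 311, 516, 625, 317].
SUM of non-NULL values = 1901.

1901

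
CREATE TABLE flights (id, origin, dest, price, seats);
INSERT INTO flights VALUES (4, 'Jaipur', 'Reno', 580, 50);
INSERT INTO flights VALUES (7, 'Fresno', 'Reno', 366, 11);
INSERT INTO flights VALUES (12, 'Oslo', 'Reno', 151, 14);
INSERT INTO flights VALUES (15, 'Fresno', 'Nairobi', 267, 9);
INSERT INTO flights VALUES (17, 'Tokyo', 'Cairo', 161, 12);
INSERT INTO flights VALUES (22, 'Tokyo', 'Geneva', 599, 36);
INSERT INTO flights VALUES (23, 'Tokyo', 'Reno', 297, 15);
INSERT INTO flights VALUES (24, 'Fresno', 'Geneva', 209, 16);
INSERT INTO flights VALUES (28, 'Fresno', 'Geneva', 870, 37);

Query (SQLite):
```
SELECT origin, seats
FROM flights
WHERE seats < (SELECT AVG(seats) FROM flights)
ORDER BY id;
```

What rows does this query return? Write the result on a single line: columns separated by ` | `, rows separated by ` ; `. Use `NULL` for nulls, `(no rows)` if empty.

Fresno | 11 ; Oslo | 14 ; Fresno | 9 ; Tokyo | 12 ; Tokyo | 15 ; Fresno | 16

Scalar subquery: AVG(seats) over all flights rows = 22.222222 (≈; comparison uses full precision).
Keep rows where seats < that value.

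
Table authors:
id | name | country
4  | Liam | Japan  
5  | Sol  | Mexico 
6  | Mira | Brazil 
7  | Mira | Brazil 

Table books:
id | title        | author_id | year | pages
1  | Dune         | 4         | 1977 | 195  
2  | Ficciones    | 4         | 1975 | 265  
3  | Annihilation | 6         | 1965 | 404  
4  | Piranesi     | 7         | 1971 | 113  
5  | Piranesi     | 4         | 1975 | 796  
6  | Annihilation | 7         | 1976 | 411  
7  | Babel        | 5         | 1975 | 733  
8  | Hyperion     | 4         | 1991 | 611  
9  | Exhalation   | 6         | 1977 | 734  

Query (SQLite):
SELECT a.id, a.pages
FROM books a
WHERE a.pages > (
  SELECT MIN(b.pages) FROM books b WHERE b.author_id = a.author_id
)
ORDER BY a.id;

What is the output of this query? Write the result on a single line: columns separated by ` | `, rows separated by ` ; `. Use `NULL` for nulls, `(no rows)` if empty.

For each books row a, compute MIN(pages) over rows sharing a.author_id.
Keep row a if a.pages > that per-group MIN.
  author_id=4: MIN(pages) = 195
  author_id=5: MIN(pages) = 733
  author_id=6: MIN(pages) = 404
  author_id=7: MIN(pages) = 113

2 | 265 ; 5 | 796 ; 6 | 411 ; 8 | 611 ; 9 | 734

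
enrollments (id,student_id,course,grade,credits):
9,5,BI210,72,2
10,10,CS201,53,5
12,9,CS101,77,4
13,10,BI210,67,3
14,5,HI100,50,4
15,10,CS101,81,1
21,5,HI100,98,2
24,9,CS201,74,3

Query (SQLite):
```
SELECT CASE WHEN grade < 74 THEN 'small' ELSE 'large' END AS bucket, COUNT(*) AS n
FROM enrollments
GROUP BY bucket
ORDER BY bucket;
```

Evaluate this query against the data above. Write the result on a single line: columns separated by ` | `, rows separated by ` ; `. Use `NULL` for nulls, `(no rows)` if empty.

Bucket rows by grade < 74 → 'small' else 'large'; count each bucket.

large | 4 ; small | 4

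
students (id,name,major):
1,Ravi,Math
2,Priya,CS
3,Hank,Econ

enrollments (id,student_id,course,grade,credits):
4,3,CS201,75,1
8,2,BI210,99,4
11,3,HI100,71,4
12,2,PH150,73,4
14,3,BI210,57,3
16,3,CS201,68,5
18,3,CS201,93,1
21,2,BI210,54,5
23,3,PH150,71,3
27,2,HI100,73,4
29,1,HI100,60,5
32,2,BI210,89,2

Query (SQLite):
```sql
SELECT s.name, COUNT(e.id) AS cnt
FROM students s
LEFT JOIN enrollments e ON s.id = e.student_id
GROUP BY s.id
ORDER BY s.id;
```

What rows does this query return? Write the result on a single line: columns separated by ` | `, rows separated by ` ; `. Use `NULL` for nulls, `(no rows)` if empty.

LEFT JOIN keeps every students row; unmatched ones get NULL for enrollments columns.
Group by students.id and compute COUNT(e.id). COUNT(col) of an all-NULL group is 0.
  1: ids {29} → COUNT(e.id)=1
  2: ids {8, 12, 21, 27, 32} → COUNT(e.id)=5
  3: ids {4, 11, 14, 16, 18, 23} → COUNT(e.id)=6

Ravi | 1 ; Priya | 5 ; Hank | 6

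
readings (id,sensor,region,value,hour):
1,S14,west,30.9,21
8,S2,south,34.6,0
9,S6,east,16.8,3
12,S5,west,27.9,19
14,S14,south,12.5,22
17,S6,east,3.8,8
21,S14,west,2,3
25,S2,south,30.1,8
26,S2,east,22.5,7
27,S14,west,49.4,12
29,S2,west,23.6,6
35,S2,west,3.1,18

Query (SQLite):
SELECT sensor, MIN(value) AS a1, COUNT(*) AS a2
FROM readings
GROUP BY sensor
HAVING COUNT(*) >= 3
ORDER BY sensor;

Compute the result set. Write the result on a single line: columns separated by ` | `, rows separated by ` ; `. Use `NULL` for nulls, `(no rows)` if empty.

Group readings by sensor.
Per group compute: MIN(value), COUNT(*).
HAVING: drop groups with fewer than 3 rows.
  S14: ids {1, 14, 21, 27} → MIN(value)=2, COUNT(*)=4
  S2: ids {8, 25, 26, 29, 35} → MIN(value)=3.1, COUNT(*)=5
  S5: ids {12} → MIN(value)=27.9, COUNT(*)=1
  S6: ids {9, 17} → MIN(value)=3.8, COUNT(*)=2

S14 | 2 | 4 ; S2 | 3.1 | 5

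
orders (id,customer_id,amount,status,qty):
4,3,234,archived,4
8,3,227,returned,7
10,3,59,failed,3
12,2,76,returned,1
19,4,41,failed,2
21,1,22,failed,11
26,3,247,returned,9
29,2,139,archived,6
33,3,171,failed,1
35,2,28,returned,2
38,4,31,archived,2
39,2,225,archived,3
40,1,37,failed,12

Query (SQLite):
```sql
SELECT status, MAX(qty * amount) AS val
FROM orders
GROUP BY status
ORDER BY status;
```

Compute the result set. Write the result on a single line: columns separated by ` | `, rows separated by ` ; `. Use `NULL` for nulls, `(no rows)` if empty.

archived | 936 ; failed | 444 ; returned | 2223

For each row compute qty * amount.
Group by status; take MAX of the expression per group.
  archived: ids {4, 29, 38, 39} → MAX(qty * amount)=936
  failed: ids {10, 19, 21, 33, 40} → MAX(qty * amount)=444
  returned: ids {8, 12, 26, 35} → MAX(qty * amount)=2223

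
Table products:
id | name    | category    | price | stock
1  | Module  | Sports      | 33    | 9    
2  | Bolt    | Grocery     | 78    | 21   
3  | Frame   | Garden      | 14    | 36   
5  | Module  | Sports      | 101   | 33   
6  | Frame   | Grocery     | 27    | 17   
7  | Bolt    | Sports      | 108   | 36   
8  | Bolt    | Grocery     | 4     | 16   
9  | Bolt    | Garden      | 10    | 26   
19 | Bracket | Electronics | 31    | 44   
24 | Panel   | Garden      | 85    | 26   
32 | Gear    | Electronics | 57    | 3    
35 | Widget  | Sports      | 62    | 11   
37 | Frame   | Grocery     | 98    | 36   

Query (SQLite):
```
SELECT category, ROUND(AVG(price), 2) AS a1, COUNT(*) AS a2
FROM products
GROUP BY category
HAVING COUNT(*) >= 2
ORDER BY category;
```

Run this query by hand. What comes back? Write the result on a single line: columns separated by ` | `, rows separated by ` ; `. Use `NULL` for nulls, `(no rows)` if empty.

Group products by category.
Per group compute: ROUND(AVG(price), 2), COUNT(*).
HAVING: drop groups with fewer than 2 rows.
  Electronics: ids {19, 32} → ROUND(AVG(price), 2)=44, COUNT(*)=2
  Garden: ids {3, 9, 24} → ROUND(AVG(price), 2)=36.33, COUNT(*)=3
  Grocery: ids {2, 6, 8, 37} → ROUND(AVG(price), 2)=51.75, COUNT(*)=4
  Sports: ids {1, 5, 7, 35} → ROUND(AVG(price), 2)=76, COUNT(*)=4

Electronics | 44 | 2 ; Garden | 36.33 | 3 ; Grocery | 51.75 | 4 ; Sports | 76 | 4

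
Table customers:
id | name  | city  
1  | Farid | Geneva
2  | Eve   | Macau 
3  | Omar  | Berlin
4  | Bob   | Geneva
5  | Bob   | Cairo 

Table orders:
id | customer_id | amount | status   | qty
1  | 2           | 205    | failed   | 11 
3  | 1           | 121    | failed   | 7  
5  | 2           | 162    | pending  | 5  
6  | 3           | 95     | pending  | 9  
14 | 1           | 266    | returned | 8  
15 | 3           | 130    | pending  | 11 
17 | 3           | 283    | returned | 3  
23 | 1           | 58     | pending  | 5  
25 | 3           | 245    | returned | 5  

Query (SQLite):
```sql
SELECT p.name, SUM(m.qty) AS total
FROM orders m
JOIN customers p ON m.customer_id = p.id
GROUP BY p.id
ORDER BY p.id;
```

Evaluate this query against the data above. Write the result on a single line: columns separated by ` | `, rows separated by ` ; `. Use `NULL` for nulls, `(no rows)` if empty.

Farid | 20 ; Eve | 16 ; Omar | 28

Join each orders row to its customers via customer_id.
Group joined rows by customers.id; compute SUM(m.qty) per group.
  1: ids {3, 14, 23} → SUM(m.qty)=20
  2: ids {1, 5} → SUM(m.qty)=16
  3: ids {6, 15, 17, 25} → SUM(m.qty)=28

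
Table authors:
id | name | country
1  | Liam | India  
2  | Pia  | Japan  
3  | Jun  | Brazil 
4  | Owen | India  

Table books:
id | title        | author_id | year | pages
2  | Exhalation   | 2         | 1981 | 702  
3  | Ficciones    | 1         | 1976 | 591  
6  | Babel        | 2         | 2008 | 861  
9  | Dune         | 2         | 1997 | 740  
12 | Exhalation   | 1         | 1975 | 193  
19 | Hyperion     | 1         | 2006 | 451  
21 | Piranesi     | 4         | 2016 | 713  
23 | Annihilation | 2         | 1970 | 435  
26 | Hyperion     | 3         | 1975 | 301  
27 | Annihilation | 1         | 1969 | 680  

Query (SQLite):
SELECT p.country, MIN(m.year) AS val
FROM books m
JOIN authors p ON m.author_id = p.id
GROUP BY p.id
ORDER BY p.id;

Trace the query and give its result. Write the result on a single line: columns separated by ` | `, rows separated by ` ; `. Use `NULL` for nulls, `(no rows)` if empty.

India | 1969 ; Japan | 1970 ; Brazil | 1975 ; India | 2016

Join each books row to its authors via author_id.
Group joined rows by authors.id; compute MIN(m.year) per group.
  1: ids {3, 12, 19, 27} → MIN(m.year)=1969
  2: ids {2, 6, 9, 23} → MIN(m.year)=1970
  3: ids {26} → MIN(m.year)=1975
  4: ids {21} → MIN(m.year)=2016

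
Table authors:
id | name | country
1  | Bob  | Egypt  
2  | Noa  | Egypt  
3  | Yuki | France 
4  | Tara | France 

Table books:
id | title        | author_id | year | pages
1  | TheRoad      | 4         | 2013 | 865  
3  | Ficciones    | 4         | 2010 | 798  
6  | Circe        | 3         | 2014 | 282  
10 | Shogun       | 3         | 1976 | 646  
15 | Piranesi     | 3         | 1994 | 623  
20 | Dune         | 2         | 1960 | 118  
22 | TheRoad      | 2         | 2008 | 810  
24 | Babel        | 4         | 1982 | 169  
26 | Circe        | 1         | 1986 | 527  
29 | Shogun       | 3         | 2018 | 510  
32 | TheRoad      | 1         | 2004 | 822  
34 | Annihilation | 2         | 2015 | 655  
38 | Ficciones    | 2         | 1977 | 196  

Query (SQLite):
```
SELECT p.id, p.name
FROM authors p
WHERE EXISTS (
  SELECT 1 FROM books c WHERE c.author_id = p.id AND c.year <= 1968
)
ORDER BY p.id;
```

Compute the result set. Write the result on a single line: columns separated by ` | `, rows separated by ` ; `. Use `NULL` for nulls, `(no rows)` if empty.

For each authors row, check whether any books with matching author_id has year <= 1968.
Keep rows where that is true.

2 | Noa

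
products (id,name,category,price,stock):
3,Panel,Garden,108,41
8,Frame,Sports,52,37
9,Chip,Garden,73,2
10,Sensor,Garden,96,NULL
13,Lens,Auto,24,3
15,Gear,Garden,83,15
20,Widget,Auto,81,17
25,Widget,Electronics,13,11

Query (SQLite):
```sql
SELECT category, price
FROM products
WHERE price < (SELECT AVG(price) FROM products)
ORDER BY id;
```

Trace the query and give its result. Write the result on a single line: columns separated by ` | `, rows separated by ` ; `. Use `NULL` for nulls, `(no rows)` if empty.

Sports | 52 ; Auto | 24 ; Electronics | 13

Scalar subquery: AVG(price) over all products rows = 66.25.
Keep rows where price < that value.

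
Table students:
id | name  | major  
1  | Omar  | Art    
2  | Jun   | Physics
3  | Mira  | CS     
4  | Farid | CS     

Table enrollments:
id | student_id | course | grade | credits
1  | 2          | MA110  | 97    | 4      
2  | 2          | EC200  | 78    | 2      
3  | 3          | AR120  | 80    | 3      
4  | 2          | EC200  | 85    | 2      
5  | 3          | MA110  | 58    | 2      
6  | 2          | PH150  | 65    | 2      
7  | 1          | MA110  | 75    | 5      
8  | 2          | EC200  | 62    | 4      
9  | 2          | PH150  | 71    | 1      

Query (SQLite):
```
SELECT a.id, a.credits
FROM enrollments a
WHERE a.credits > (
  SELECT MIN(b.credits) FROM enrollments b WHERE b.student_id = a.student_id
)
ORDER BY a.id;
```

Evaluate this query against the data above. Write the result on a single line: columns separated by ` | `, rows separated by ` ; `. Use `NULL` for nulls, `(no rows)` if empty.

1 | 4 ; 2 | 2 ; 3 | 3 ; 4 | 2 ; 6 | 2 ; 8 | 4

For each enrollments row a, compute MIN(credits) over rows sharing a.student_id.
Keep row a if a.credits > that per-group MIN.
  student_id=1: MIN(credits) = 5
  student_id=2: MIN(credits) = 1
  student_id=3: MIN(credits) = 2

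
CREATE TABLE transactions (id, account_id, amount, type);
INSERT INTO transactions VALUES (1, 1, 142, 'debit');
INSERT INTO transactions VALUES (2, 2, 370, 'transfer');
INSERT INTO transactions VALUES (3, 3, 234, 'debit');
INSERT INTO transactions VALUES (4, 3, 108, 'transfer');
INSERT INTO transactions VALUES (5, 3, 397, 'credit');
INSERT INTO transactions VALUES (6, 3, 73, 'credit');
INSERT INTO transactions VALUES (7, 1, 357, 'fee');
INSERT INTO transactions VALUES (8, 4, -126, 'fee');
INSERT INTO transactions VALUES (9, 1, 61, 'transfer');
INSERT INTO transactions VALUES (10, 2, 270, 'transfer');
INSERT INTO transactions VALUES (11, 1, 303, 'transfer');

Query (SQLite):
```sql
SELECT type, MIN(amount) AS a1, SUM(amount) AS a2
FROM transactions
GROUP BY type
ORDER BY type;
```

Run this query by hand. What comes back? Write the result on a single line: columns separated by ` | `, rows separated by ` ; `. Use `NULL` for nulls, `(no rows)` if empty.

credit | 73 | 470 ; debit | 142 | 376 ; fee | -126 | 231 ; transfer | 61 | 1112

Group transactions by type.
Per group compute: MIN(amount), SUM(amount).
  credit: ids {5, 6} → MIN(amount)=73, SUM(amount)=470
  debit: ids {1, 3} → MIN(amount)=142, SUM(amount)=376
  fee: ids {7, 8} → MIN(amount)=-126, SUM(amount)=231
  transfer: ids {2, 4, 9, 10, 11} → MIN(amount)=61, SUM(amount)=1112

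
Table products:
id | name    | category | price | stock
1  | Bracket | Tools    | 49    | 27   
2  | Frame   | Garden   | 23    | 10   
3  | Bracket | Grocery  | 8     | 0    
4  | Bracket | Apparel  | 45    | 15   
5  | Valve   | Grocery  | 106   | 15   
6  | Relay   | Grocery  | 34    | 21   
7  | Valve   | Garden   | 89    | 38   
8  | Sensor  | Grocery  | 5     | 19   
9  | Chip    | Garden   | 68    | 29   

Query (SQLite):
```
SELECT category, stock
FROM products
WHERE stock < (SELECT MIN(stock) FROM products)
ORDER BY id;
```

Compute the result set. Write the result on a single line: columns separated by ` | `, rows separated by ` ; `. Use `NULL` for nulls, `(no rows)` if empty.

Scalar subquery: MIN(stock) over all products rows = 0.
Keep rows where stock < that value.

(no rows)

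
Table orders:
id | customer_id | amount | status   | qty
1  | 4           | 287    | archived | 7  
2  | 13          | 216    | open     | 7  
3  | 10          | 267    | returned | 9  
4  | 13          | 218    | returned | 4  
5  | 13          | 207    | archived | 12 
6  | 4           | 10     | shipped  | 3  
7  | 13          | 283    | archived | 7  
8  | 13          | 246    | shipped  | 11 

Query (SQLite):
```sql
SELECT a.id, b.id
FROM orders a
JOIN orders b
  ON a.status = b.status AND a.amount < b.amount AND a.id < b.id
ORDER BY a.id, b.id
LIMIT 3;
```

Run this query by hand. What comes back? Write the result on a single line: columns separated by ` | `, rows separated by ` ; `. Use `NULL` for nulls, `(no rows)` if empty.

5 | 7 ; 6 | 8

Pairs (a,b) with same status, a.amount < b.amount, a.id < b.id.
status groups: archived:{1,5,7} open:{2} returned:{3,4} shipped:{6,8}
Ordered by (a.id, b.id); first 3.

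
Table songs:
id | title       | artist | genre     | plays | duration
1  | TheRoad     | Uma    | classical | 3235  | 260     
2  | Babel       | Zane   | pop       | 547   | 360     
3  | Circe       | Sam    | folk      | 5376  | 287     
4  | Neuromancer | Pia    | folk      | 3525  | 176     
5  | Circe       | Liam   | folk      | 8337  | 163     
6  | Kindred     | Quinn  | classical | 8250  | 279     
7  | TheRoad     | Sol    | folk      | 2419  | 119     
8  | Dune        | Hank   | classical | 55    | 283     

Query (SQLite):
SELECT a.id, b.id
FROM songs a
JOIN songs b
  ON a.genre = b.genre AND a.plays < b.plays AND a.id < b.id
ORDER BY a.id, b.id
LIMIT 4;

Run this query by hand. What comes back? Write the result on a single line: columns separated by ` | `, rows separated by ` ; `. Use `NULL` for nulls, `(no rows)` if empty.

Pairs (a,b) with same genre, a.plays < b.plays, a.id < b.id.
genre groups: classical:{1,6,8} folk:{3,4,5,7} pop:{2}
Ordered by (a.id, b.id); first 4.

1 | 6 ; 3 | 5 ; 4 | 5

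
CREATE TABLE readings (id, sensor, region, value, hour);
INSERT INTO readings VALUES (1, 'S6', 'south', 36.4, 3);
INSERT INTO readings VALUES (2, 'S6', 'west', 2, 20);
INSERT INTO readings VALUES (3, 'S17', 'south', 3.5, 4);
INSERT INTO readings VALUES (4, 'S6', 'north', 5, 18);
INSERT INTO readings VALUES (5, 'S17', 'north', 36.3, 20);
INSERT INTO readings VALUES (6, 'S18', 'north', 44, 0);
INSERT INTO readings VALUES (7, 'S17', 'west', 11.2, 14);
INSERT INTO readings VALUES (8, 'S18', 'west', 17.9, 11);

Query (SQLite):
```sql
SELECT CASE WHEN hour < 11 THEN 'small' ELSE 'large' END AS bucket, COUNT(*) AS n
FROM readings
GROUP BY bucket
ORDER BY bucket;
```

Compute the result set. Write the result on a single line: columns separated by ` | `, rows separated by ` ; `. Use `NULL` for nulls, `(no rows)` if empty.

large | 5 ; small | 3

Bucket rows by hour < 11 → 'small' else 'large'; count each bucket.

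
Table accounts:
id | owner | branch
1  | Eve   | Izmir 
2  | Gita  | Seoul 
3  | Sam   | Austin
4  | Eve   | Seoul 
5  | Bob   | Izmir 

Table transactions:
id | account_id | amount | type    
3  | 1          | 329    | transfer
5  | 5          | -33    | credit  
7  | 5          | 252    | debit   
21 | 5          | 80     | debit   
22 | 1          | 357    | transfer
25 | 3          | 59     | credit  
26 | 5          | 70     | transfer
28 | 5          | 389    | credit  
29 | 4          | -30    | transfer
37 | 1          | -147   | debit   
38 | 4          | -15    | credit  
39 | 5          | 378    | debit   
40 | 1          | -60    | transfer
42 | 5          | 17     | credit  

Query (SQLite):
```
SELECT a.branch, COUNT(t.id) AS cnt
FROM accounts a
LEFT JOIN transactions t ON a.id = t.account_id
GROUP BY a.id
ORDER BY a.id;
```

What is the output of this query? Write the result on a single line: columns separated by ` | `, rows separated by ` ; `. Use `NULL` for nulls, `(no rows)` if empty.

LEFT JOIN keeps every accounts row; unmatched ones get NULL for transactions columns.
Group by accounts.id and compute COUNT(t.id). COUNT(col) of an all-NULL group is 0.
  1: ids {3, 22, 37, 40} → COUNT(t.id)=4
  2: ids {—} → COUNT(t.id)=0
  3: ids {25} → COUNT(t.id)=1
  4: ids {29, 38} → COUNT(t.id)=2
  5: ids {5, 7, 21, 26, 28, 39, 42} → COUNT(t.id)=7

Izmir | 4 ; Seoul | 0 ; Austin | 1 ; Seoul | 2 ; Izmir | 7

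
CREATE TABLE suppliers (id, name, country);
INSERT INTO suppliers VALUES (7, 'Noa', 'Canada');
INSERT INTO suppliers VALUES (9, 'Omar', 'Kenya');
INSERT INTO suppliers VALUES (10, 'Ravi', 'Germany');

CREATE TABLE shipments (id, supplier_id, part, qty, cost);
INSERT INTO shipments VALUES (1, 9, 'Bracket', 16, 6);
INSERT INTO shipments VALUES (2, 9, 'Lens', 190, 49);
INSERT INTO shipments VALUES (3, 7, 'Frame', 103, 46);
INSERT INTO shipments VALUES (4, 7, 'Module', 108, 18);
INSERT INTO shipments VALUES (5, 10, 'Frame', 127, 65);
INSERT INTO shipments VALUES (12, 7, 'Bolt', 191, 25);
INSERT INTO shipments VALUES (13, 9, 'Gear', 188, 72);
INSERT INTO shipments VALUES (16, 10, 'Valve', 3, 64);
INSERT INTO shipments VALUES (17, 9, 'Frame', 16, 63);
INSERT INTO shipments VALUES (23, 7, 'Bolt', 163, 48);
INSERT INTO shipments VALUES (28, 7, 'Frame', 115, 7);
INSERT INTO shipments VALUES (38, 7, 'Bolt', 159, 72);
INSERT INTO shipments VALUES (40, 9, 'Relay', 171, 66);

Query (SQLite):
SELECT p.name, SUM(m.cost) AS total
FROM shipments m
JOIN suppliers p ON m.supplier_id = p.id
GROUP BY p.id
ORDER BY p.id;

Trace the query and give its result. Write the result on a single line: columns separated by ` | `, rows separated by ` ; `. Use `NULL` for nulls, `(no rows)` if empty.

Join each shipments row to its suppliers via supplier_id.
Group joined rows by suppliers.id; compute SUM(m.cost) per group.
  7: ids {3, 4, 12, 23, 28, 38} → SUM(m.cost)=216
  9: ids {1, 2, 13, 17, 40} → SUM(m.cost)=256
  10: ids {5, 16} → SUM(m.cost)=129

Noa | 216 ; Omar | 256 ; Ravi | 129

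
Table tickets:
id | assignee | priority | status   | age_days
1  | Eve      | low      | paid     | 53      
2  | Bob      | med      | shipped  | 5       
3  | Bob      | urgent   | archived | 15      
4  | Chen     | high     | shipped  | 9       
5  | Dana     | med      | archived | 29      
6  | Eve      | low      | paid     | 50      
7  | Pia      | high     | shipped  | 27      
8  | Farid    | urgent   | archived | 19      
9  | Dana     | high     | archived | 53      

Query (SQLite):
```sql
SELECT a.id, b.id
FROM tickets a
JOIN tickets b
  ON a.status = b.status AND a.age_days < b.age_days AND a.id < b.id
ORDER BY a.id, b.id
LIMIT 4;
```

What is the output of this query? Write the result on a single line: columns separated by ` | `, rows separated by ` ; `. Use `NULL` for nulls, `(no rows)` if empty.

2 | 4 ; 2 | 7 ; 3 | 5 ; 3 | 8

Pairs (a,b) with same status, a.age_days < b.age_days, a.id < b.id.
status groups: archived:{3,5,8,9} paid:{1,6} shipped:{2,4,7}
Ordered by (a.id, b.id); first 4.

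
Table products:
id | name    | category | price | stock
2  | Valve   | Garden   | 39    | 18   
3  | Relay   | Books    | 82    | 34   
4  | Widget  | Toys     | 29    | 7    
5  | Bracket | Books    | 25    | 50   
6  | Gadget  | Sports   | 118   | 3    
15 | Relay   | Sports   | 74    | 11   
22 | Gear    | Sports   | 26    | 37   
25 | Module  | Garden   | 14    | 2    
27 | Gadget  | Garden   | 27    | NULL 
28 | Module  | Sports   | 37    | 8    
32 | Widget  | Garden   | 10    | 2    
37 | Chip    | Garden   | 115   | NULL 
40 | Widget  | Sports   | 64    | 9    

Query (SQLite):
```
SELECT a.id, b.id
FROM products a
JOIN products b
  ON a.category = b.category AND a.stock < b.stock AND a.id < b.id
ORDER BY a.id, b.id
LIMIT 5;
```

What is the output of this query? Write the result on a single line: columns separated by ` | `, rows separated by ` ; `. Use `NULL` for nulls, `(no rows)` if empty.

Pairs (a,b) with same category, a.stock < b.stock, a.id < b.id.
category groups: Books:{3,5} Garden:{2,25,27,32,37} Sports:{6,15,22,28,40} Toys:{4}
Ordered by (a.id, b.id); first 5.

3 | 5 ; 6 | 15 ; 6 | 22 ; 6 | 28 ; 6 | 40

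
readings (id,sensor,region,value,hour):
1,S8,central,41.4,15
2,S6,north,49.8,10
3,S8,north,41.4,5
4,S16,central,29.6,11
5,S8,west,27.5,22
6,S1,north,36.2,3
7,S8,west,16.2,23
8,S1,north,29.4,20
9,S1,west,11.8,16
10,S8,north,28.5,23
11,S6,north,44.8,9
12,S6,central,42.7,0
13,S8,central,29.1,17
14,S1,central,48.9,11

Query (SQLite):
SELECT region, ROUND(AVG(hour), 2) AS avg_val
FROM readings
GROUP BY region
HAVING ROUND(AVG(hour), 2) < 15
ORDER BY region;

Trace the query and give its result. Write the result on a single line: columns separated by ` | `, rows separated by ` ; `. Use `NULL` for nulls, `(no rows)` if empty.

Partition readings by region; compute ROUND(AVG(hour), 2) within each group.
HAVING: keep groups where ROUND(AVG(hour), 2) < 15.
  central: ids {1, 4, 12, 13, 14} → ROUND(AVG(hour), 2)=10.8
  north: ids {2, 3, 6, 8, 10, 11} → ROUND(AVG(hour), 2)=11.67
  west: ids {5, 7, 9} → ROUND(AVG(hour), 2)=20.33

central | 10.8 ; north | 11.67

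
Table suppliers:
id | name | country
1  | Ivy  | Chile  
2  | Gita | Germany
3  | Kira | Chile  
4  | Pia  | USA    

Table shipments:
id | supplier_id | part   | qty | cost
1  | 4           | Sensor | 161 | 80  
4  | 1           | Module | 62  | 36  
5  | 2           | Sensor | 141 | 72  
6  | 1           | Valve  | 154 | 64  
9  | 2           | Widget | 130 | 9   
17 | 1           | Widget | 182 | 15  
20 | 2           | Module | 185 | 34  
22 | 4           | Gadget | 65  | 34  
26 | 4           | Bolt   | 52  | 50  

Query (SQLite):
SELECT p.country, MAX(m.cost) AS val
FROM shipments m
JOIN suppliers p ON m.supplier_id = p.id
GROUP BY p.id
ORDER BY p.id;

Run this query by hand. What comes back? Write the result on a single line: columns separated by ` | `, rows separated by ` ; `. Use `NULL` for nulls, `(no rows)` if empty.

Chile | 64 ; Germany | 72 ; USA | 80

Join each shipments row to its suppliers via supplier_id.
Group joined rows by suppliers.id; compute MAX(m.cost) per group.
  1: ids {4, 6, 17} → MAX(m.cost)=64
  2: ids {5, 9, 20} → MAX(m.cost)=72
  4: ids {1, 22, 26} → MAX(m.cost)=80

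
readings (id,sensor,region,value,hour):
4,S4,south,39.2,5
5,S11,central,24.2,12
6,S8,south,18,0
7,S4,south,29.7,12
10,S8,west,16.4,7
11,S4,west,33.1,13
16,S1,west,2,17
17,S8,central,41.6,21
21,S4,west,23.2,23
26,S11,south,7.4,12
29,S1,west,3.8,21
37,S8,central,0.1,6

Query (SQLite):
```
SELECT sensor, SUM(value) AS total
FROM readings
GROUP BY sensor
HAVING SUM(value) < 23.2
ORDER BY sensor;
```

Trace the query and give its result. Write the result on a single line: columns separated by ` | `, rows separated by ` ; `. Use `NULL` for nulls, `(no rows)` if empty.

S1 | 5.8

Partition readings by sensor; compute SUM(value) within each group.
HAVING: keep groups where SUM(value) < 23.2.
  S1: ids {16, 29} → SUM(value)=5.8
  S11: ids {5, 26} → SUM(value)=31.6
  S4: ids {4, 7, 11, 21} → SUM(value)=125.2
  S8: ids {6, 10, 17, 37} → SUM(value)=76.1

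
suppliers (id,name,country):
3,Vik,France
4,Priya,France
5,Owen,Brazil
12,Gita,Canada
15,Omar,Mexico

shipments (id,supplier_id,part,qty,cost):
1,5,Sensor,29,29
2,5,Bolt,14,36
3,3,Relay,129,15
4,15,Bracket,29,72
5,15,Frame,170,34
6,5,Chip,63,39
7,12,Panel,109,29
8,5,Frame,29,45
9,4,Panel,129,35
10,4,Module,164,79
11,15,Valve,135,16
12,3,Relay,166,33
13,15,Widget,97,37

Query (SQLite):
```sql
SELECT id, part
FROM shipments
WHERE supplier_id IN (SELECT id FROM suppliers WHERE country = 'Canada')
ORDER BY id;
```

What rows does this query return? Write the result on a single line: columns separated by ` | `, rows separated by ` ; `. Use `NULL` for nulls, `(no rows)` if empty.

Inner query: suppliers.id where country = 'Canada'.
Outer: keep shipments rows whose supplier_id is in that set.
Inner query → {12}

7 | Panel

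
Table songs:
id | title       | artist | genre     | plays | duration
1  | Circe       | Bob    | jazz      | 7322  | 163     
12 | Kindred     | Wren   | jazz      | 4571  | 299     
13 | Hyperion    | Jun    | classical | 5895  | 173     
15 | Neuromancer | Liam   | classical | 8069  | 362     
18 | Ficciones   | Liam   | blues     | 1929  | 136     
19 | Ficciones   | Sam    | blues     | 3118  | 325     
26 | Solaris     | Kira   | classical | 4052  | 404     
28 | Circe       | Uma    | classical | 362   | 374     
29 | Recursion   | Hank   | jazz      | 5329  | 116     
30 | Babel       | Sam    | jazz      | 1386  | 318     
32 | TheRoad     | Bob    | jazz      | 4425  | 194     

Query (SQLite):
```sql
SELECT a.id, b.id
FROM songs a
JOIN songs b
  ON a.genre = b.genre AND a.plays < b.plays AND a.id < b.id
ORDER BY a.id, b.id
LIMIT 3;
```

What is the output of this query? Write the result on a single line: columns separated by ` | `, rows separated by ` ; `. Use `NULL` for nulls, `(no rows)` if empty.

Pairs (a,b) with same genre, a.plays < b.plays, a.id < b.id.
genre groups: blues:{18,19} classical:{13,15,26,28} jazz:{1,12,29,30,32}
Ordered by (a.id, b.id); first 3.

12 | 29 ; 13 | 15 ; 18 | 19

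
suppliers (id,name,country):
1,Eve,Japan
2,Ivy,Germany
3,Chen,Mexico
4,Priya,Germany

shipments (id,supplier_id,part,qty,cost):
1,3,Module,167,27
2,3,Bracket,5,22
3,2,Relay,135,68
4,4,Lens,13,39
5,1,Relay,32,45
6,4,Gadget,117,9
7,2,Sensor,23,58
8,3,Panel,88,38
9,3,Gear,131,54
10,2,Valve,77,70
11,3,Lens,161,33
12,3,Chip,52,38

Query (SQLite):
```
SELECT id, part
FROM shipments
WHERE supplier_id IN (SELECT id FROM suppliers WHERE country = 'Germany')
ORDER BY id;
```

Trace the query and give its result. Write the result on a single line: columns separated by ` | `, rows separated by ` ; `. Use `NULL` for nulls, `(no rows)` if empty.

Inner query: suppliers.id where country = 'Germany'.
Outer: keep shipments rows whose supplier_id is in that set.
Inner query → {2, 4}

3 | Relay ; 4 | Lens ; 6 | Gadget ; 7 | Sensor ; 10 | Valve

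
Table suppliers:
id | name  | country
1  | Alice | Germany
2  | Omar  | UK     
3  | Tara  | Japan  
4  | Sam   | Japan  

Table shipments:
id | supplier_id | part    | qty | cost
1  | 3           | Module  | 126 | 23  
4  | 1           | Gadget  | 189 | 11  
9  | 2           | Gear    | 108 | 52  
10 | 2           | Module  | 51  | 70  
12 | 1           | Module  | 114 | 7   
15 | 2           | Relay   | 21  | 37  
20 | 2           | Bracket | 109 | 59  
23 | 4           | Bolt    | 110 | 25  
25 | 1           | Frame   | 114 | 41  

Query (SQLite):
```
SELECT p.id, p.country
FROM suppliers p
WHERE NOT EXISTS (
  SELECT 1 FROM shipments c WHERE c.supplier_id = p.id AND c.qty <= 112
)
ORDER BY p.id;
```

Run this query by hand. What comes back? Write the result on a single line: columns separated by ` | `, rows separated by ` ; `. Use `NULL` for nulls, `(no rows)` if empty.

1 | Germany ; 3 | Japan

For each suppliers row, check whether any shipments with matching supplier_id has qty <= 112.
Keep rows where that is false.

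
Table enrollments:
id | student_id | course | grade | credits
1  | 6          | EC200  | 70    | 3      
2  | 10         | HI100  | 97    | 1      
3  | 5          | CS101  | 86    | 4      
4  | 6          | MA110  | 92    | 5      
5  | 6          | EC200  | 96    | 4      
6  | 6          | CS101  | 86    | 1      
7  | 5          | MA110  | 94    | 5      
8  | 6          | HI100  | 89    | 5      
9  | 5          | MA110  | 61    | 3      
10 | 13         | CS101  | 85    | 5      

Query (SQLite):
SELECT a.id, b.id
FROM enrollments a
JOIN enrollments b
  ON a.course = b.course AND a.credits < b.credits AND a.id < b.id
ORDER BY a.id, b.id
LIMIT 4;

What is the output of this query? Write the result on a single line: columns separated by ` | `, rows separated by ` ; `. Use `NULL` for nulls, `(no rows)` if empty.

1 | 5 ; 2 | 8 ; 3 | 10 ; 6 | 10

Pairs (a,b) with same course, a.credits < b.credits, a.id < b.id.
course groups: CS101:{3,6,10} EC200:{1,5} HI100:{2,8} MA110:{4,7,9}
Ordered by (a.id, b.id); first 4.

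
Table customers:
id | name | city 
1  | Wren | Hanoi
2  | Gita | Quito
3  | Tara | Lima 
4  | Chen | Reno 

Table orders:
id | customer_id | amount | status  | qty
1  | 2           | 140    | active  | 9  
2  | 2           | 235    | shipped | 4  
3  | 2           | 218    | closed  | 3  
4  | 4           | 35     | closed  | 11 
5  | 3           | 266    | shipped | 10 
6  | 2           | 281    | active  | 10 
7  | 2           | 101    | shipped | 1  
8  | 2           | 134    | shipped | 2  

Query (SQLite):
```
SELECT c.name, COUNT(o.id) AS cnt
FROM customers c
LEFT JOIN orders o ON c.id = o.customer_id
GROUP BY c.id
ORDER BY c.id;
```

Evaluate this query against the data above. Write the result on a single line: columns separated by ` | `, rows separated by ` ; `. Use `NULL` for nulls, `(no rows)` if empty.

LEFT JOIN keeps every customers row; unmatched ones get NULL for orders columns.
Group by customers.id and compute COUNT(o.id). COUNT(col) of an all-NULL group is 0.
  1: ids {—} → COUNT(o.id)=0
  2: ids {1, 2, 3, 6, 7, 8} → COUNT(o.id)=6
  3: ids {5} → COUNT(o.id)=1
  4: ids {4} → COUNT(o.id)=1

Wren | 0 ; Gita | 6 ; Tara | 1 ; Chen | 1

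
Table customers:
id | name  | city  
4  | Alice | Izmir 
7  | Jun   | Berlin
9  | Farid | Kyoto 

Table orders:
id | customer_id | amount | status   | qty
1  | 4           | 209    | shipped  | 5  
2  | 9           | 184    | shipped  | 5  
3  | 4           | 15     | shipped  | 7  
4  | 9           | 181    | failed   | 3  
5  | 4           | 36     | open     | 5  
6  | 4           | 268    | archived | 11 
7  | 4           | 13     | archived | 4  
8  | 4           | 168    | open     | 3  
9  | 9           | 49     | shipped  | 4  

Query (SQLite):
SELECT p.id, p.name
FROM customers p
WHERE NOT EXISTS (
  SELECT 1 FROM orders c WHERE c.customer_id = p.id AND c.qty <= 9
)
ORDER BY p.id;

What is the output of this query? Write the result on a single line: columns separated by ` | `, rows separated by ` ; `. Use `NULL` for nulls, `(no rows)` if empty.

For each customers row, check whether any orders with matching customer_id has qty <= 9.
Keep rows where that is false.

7 | Jun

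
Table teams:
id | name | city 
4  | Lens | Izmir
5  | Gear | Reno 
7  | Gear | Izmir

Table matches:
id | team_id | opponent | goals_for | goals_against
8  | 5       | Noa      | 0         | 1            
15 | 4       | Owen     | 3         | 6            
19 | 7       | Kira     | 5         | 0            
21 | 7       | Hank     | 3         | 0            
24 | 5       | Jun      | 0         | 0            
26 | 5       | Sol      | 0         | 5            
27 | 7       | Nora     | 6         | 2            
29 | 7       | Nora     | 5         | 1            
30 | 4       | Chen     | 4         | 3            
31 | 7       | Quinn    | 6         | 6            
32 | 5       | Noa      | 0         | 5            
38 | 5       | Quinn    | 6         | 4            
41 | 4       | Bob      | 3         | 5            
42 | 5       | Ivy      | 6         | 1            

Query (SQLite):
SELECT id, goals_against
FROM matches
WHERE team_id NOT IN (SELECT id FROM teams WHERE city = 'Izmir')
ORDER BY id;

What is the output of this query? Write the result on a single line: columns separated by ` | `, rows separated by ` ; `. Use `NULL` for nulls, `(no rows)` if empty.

Inner query: teams.id where city = 'Izmir'.
Outer: keep matches rows whose team_id is not in that set.
Inner query → {4, 7}

8 | 1 ; 24 | 0 ; 26 | 5 ; 32 | 5 ; 38 | 4 ; 42 | 1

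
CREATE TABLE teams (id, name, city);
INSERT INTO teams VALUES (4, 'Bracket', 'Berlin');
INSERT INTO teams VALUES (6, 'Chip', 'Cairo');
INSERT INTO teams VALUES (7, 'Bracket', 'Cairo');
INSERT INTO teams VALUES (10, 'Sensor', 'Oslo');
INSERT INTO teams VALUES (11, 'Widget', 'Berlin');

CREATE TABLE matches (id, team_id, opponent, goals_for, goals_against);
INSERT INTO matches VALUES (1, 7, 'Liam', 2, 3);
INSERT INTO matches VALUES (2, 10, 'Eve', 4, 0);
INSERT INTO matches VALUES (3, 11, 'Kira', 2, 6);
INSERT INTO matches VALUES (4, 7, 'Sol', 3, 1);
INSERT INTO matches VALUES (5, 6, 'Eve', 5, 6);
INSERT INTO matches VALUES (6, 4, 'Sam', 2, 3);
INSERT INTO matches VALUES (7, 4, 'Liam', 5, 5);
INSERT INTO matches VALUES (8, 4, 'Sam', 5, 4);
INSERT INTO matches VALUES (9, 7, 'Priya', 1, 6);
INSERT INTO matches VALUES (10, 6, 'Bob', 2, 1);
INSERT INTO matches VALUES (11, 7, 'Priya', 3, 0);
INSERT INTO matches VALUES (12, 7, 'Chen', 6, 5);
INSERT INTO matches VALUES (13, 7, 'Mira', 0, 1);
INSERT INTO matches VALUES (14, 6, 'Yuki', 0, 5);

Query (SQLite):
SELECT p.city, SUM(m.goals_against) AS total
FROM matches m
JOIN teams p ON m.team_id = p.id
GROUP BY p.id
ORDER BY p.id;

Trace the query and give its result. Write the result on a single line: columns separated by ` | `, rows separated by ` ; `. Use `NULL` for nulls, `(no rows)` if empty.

Berlin | 12 ; Cairo | 12 ; Cairo | 16 ; Oslo | 0 ; Berlin | 6

Join each matches row to its teams via team_id.
Group joined rows by teams.id; compute SUM(m.goals_against) per group.
  4: ids {6, 7, 8} → SUM(m.goals_against)=12
  6: ids {5, 10, 14} → SUM(m.goals_against)=12
  7: ids {1, 4, 9, 11, 12, 13} → SUM(m.goals_against)=16
  10: ids {2} → SUM(m.goals_against)=0
  11: ids {3} → SUM(m.goals_against)=6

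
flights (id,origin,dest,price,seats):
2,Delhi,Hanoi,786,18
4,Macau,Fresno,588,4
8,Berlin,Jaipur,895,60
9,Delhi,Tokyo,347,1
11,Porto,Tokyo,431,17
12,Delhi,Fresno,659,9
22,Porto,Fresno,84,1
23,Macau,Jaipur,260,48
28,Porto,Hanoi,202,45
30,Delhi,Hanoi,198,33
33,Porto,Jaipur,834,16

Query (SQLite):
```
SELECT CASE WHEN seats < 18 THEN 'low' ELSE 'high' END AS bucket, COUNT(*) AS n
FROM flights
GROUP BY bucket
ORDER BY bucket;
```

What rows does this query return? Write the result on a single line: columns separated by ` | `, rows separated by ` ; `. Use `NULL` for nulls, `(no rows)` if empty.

high | 5 ; low | 6

Bucket rows by seats < 18 → 'low' else 'high'; count each bucket.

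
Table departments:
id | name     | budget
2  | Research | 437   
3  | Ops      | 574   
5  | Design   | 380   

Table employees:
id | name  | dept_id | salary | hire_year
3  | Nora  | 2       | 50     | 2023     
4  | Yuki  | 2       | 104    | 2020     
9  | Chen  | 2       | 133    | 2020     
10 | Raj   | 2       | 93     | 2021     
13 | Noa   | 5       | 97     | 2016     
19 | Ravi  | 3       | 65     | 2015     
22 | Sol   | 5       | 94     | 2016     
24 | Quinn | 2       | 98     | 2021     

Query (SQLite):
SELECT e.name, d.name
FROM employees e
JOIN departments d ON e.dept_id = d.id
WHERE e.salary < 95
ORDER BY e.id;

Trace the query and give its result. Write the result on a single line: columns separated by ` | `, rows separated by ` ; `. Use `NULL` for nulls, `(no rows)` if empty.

Each employees row matches the departments row where dept_id = departments.id.
Then keep rows with e.salary < 95.

Nora | Research ; Raj | Research ; Ravi | Ops ; Sol | Design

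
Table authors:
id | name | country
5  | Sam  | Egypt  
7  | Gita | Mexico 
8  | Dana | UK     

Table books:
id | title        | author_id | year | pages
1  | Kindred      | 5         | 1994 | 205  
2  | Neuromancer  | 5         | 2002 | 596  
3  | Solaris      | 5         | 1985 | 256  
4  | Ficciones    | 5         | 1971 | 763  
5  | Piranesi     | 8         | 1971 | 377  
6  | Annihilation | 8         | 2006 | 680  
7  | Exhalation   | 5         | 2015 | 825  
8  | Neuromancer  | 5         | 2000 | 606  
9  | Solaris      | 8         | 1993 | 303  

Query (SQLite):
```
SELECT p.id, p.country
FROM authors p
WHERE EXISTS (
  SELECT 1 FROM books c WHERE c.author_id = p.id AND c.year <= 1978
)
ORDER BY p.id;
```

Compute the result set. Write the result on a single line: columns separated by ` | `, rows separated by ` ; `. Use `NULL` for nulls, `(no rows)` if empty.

For each authors row, check whether any books with matching author_id has year <= 1978.
Keep rows where that is true.

5 | Egypt ; 8 | UK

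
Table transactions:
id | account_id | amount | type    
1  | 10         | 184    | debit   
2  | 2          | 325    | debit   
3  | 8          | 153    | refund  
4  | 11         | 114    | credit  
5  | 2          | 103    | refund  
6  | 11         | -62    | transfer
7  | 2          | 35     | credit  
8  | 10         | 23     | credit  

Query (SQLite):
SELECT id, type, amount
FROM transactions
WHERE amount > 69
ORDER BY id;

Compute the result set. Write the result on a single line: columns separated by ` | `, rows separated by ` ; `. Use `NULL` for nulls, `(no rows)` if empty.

1 | debit | 184 ; 2 | debit | 325 ; 3 | refund | 153 ; 4 | credit | 114 ; 5 | refund | 103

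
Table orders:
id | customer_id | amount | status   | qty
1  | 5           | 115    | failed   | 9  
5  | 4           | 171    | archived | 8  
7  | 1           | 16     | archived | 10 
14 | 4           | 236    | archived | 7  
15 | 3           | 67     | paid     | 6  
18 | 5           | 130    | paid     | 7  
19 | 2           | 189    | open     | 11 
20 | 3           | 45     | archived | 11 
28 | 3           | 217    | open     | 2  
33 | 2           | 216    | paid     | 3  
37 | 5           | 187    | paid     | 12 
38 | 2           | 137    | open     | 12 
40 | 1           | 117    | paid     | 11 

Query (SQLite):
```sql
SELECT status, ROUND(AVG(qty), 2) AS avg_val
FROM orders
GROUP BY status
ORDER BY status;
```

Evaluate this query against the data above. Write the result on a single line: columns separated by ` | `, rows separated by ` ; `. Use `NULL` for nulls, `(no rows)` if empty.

archived | 9 ; failed | 9 ; open | 8.33 ; paid | 7.8

Partition orders by status; compute ROUND(AVG(qty), 2) within each group.
  archived: ids {5, 7, 14, 20} → ROUND(AVG(qty), 2)=9
  failed: ids {1} → ROUND(AVG(qty), 2)=9
  open: ids {19, 28, 38} → ROUND(AVG(qty), 2)=8.33
  paid: ids {15, 18, 33, 37, 40} → ROUND(AVG(qty), 2)=7.8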